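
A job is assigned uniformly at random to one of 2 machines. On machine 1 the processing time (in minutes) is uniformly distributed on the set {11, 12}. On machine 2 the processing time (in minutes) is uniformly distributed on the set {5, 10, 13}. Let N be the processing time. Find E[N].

125/12

E[N | machine 1] = (11+12)/2 = 23/2.
E[N | machine 2] = (5+10+13)/3 = 28/3.
By the law of total expectation,
E[N] = (1/2)·(23/2) + (1/2)·(28/3) = 125/12.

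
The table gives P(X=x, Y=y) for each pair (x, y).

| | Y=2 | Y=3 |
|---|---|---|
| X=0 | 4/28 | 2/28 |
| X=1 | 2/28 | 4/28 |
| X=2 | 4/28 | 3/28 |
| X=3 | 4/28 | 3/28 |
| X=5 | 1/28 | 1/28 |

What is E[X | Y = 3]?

24/13

P(Y = 3) = 13/28.
Σ X·P over the event = 0·(2/28) + 1·(4/28) + 2·(3/28) + 3·(3/28) + 5·(1/28) = 6/7.
E[X | Y = 3] = (6/7) / (13/28) = 24/13.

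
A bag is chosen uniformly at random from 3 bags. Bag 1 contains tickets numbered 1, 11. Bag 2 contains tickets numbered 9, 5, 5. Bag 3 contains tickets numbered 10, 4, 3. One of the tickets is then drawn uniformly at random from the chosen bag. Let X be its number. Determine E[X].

E[X | bag 1] = (1+11)/2 = 6.
E[X | bag 2] = (9+5+5)/3 = 19/3.
E[X | bag 3] = (10+4+3)/3 = 17/3.
By the law of total expectation,
E[X] = (1/3)·(6) + (1/3)·(19/3) + (1/3)·(17/3) = 6.

6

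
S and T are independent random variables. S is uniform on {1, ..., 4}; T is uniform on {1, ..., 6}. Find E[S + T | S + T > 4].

62/9

P(S + T > 4) = 3/4.
Summing (S+T)·P(x,y) over outcomes with S + T > 4 gives 31/6.
E[S + T | S + T > 4] = (31/6) / (3/4) = 62/9.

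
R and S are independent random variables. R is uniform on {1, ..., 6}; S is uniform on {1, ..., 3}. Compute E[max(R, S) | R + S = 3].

2

Outcomes with R + S = 3: (1,2), (2,1), each with probability 1/18.
E[max(R, S) | R + S = 3] = (2 + 2) / 2 = 2.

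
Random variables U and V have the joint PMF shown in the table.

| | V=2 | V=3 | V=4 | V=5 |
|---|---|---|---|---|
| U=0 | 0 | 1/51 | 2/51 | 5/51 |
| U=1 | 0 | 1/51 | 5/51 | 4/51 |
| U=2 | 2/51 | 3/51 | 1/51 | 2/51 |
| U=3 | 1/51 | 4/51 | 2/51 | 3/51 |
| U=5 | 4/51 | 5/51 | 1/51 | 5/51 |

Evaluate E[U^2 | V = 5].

P(V = 5) = 19/51.
Σ U^2·P over the event = 0·(5/51) + 1·(4/51) + 4·(2/51) + 9·(3/51) + 25·(5/51) = 164/51.
E[U^2 | V = 5] = (164/51) / (19/51) = 164/19.

164/19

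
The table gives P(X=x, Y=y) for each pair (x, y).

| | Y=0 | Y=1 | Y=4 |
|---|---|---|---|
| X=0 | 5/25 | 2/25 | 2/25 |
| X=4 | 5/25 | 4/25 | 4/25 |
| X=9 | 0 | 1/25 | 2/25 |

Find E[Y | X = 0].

P(X = 0) = 9/25.
Σ Y·P over the event = 0·(5/25) + 1·(2/25) + 4·(2/25) = 2/5.
E[Y | X = 0] = (2/5) / (9/25) = 10/9.

10/9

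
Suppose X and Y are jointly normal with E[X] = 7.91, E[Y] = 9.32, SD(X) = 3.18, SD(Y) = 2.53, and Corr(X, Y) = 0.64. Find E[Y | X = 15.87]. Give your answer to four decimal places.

The regression of Y on X has slope ρ·σ_Y/σ_X and passes through (μ_X, μ_Y).
E[Y | X=15.87] = 9.32 + (0.64)·(2.53/3.18)·(15.87 − (7.91)) = 9.32 + (0.50918)·(7.96) = 13.3731.

13.3731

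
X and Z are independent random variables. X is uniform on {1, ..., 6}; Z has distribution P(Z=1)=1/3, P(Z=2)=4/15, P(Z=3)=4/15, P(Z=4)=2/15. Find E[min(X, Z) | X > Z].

P(X > Z) = 19/30.
Summing min(X,Z)·P(x,y) over outcomes with X > Z gives 109/90.
E[min(X, Z) | X > Z] = (109/90) / (19/30) = 109/57.

109/57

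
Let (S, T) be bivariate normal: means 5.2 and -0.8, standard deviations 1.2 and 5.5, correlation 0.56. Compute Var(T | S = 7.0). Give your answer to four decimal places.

20.7636

For a bivariate normal, Var(T | S=x) = σ_T²(1 − ρ²).
Var(T | S=7.0) = (5.5)²·(1 − (0.56)²) = 30.25·0.6864 = 20.7636.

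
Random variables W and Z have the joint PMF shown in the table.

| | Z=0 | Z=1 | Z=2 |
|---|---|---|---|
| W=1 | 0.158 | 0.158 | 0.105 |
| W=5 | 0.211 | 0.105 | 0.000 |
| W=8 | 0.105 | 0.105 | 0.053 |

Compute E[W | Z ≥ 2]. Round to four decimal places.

3.3481

P(Z ≥ 2) = 0.158.
Σ W·P over the event = 1·(0.105) + 8·(0.053) = 0.529.
E[W | Z ≥ 2] = (0.529) / (0.158) = 3.3481.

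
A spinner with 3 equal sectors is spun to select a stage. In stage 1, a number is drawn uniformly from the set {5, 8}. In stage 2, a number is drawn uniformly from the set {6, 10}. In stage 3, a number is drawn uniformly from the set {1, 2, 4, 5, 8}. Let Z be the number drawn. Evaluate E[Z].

37/6

E[Z | stage 1] = (5+8)/2 = 13/2.
E[Z | stage 2] = (6+10)/2 = 8.
E[Z | stage 3] = (1+2+4+5+8)/5 = 4.
By the law of total expectation,
E[Z] = (1/3)·(13/2) + (1/3)·(8) + (1/3)·(4) = 37/6.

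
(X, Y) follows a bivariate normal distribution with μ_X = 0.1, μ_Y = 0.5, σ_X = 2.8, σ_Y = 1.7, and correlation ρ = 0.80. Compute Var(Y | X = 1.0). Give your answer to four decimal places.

1.0404

For a bivariate normal, Var(Y | X=x) = σ_Y²(1 − ρ²).
Var(Y | X=1.0) = (1.7)²·(1 − (0.80)²) = 2.89·0.36 = 1.0404.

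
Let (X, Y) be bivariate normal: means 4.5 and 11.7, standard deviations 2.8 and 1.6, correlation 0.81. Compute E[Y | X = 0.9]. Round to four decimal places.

For a bivariate normal, E[Y | X=x] = μ_Y + ρ·(σ_Y/σ_X)·(x − μ_X).
E[Y | X=0.9] = 11.7 + (0.81)·(1.6/2.8)·(0.9 − (4.5)) = 11.7 + (0.46286)·(-3.6) = 10.0337.

10.0337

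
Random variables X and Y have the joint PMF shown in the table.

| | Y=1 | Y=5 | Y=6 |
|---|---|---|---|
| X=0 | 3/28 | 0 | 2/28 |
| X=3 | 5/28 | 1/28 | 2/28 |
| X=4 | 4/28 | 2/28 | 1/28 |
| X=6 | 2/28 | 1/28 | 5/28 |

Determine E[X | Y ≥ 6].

4

P(Y ≥ 6) = 5/14.
Summing X·P(X=x,Y=y) over the conditioning event gives 10/7.
E[X | Y ≥ 6] = (10/7) / (5/14) = 4.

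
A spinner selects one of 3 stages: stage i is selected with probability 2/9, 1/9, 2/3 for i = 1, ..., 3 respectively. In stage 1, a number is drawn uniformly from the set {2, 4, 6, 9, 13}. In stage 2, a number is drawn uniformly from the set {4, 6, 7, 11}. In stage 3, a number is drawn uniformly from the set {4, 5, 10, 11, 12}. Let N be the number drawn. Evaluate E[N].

E[N | stage 1] = (2+4+6+9+13)/5 = 34/5.
E[N | stage 2] = (4+6+7+11)/4 = 7.
E[N | stage 3] = (4+5+10+11+12)/5 = 42/5.
E[N] = (2/9)·(34/5) + (1/9)·(7) + (2/3)·(42/5) = 71/9.

71/9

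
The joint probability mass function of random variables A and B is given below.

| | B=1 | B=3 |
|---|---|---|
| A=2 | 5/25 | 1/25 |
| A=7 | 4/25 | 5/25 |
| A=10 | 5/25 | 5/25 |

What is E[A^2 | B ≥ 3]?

749/11

P(B ≥ 3) = 11/25.
Σ A^2·P over the event = 4·(1/25) + 49·(5/25) + 100·(5/25) = 749/25.
E[A^2 | B ≥ 3] = (749/25) / (11/25) = 749/11.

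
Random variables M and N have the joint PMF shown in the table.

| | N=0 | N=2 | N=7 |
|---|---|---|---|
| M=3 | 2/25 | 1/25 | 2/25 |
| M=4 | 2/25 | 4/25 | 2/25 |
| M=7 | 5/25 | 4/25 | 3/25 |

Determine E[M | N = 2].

47/9

P(N = 2) = 9/25.
Σ M·P over the event = 3·(1/25) + 4·(4/25) + 7·(4/25) = 47/25.
E[M | N = 2] = (47/25) / (9/25) = 47/9.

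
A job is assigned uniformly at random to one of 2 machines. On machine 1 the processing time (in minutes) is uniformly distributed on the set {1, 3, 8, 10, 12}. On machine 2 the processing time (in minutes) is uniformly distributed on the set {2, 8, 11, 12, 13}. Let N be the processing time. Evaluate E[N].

8

E[N | machine 1] = (1+3+8+10+12)/5 = 34/5.
E[N | machine 2] = (2+8+11+12+13)/5 = 46/5.
By the law of total expectation,
E[N] = (1/2)·(34/5) + (1/2)·(46/5) = 8.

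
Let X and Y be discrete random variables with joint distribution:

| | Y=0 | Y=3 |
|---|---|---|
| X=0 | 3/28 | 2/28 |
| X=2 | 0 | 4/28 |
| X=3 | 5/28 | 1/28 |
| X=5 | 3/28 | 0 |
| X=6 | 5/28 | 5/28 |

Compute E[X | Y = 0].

P(Y = 0) = 4/7.
Σ X·P over the event = 0·(3/28) + 3·(5/28) + 5·(3/28) + 6·(5/28) = 15/7.
E[X | Y = 0] = (15/7) / (4/7) = 15/4.

15/4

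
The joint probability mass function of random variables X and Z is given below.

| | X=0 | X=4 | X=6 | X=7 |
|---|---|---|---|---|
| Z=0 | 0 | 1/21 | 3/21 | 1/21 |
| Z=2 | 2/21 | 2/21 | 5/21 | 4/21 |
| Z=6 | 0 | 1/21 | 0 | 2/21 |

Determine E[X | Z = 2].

P(Z = 2) = 13/21.
Σ X·P over the event = 0·(2/21) + 4·(2/21) + 6·(5/21) + 7·(4/21) = 22/7.
E[X | Z = 2] = (22/7) / (13/21) = 66/13.

66/13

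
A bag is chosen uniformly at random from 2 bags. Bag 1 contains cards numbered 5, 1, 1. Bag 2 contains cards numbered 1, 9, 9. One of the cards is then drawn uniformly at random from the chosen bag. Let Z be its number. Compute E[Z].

13/3

E[Z | bag 1] = (5+1+1)/3 = 7/3.
E[Z | bag 2] = (1+9+9)/3 = 19/3.
E[Z] = (1/2)·(7/3) + (1/2)·(19/3) = 13/3.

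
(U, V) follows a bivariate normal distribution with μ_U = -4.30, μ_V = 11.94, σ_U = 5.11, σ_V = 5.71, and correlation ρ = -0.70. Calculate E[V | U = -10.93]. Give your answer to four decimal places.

For a bivariate normal, E[V | U=x] = μ_V + ρ·(σ_V/σ_U)·(x − μ_U).
E[V | U=-10.93] = 11.94 + (-0.70)·(5.71/5.11)·(-10.93 − (-4.30)) = 11.94 + (-0.78219)·(-6.63) = 17.1259.

17.1259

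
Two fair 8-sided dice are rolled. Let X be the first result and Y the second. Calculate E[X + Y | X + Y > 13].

Outcomes with X + Y > 13: (6,8), (7,7), (7,8), (8,6), (8,7), (8,8), each with probability 1/64.
E[X + Y | X + Y > 13] = (14 + 14 + 15 + 14 + 15 + 16) / 6 = 44/3.

44/3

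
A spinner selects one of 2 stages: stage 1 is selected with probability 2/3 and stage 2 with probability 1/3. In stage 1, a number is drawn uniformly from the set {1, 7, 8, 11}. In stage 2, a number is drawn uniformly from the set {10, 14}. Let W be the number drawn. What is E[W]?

17/2

E[W | stage 1] = (1+7+8+11)/4 = 27/4.
E[W | stage 2] = (10+14)/2 = 12.
E[W] = (2/3)·(27/4) + (1/3)·(12) = 17/2.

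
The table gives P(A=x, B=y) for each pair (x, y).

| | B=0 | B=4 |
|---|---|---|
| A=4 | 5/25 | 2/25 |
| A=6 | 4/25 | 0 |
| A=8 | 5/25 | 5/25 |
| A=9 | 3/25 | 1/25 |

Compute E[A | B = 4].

57/8

P(B = 4) = 8/25.
Σ A·P over the event = 4·(2/25) + 8·(5/25) + 9·(1/25) = 57/25.
E[A | B = 4] = (57/25) / (8/25) = 57/8.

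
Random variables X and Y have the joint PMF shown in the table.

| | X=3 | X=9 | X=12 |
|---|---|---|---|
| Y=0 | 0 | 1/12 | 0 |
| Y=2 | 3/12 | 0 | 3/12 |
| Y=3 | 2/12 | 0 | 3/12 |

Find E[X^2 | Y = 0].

P(Y = 0) = 1/12.
Σ X^2·P over the event = 81·(1/12) = 27/4.
E[X^2 | Y = 0] = (27/4) / (1/12) = 81.

81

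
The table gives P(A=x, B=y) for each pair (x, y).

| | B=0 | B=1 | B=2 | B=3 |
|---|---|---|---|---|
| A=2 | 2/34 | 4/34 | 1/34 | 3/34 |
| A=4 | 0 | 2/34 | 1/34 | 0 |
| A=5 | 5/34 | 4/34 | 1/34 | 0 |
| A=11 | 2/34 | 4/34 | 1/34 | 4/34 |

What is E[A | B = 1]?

P(B = 1) = 7/17.
Σ A·P over the event = 2·(4/34) + 4·(2/34) + 5·(4/34) + 11·(4/34) = 40/17.
E[A | B = 1] = (40/17) / (7/17) = 40/7.

40/7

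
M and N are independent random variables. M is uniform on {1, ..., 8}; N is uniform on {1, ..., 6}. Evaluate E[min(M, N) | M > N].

P(M > N) = 9/16.
Summing min(M,N)·P(x,y) over outcomes with M > N gives 77/48.
E[min(M, N) | M > N] = (77/48) / (9/16) = 77/27.

77/27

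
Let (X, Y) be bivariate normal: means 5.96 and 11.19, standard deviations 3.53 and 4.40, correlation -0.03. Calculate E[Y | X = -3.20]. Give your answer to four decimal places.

11.5325

E[Y | X=x] = μ_Y + ρ(σ_Y/σ_X)(x − μ_X) for jointly normal variables.
E[Y | X=-3.20] = 11.19 + (-0.03)·(4.40/3.53)·(-3.20 − (5.96)) = 11.19 + (-0.037394)·(-9.16) = 11.5325.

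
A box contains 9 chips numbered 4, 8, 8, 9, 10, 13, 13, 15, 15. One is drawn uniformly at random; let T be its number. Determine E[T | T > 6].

P(T > 6) = 8/9.
Σ over the event: 8·2/9 + 9·1/9 + 10·1/9 + 13·2/9 + 15·2/9 = 91/9.
E[T | T > 6] = (91/9) / (8/9) = 91/8.

91/8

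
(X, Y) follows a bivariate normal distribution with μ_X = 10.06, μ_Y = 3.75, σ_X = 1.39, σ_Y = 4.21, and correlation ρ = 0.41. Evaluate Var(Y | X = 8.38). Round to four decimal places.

14.7447

Var(Y | X=x) = (1 − ρ²)·σ_Y².
Var(Y | X=8.38) = (4.21)²·(1 − (0.41)²) = 17.7241·0.8319 = 14.7447.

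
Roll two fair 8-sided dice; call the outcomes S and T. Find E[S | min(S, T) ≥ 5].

13/2

P(min(S, T) ≥ 5) = 1/4.
Summing S·P(x,y) over outcomes with min(S, T) ≥ 5 gives 13/8.
E[S | min(S, T) ≥ 5] = (13/8) / (1/4) = 13/2.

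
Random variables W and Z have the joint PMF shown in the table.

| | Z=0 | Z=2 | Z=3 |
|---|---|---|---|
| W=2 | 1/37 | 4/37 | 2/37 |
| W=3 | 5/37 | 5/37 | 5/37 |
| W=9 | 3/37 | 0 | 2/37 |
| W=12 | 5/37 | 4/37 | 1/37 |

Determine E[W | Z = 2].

P(Z = 2) = 13/37.
Σ W·P over the event = 2·(4/37) + 3·(5/37) + 12·(4/37) = 71/37.
E[W | Z = 2] = (71/37) / (13/37) = 71/13.

71/13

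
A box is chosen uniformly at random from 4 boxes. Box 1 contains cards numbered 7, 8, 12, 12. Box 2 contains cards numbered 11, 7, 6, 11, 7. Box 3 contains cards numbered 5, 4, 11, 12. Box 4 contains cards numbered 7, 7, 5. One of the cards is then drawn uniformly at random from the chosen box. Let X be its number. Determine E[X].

1949/240

E[X | box 1] = (7+8+12+12)/4 = 39/4.
E[X | box 2] = (11+7+6+11+7)/5 = 42/5.
E[X | box 3] = (5+4+11+12)/4 = 8.
E[X | box 4] = (7+7+5)/3 = 19/3.
By the law of total expectation,
E[X] = (1/4)·(39/4) + (1/4)·(42/5) + (1/4)·(8) + (1/4)·(19/3) = 1949/240.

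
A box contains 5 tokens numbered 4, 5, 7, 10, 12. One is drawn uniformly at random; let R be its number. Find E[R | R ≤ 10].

13/2

P(R ≤ 10) = 4/5.
Σ over the event: 4·1/5 + 5·1/5 + 7·1/5 + 10·1/5 = 26/5.
E[R | R ≤ 10] = (26/5) / (4/5) = 13/2.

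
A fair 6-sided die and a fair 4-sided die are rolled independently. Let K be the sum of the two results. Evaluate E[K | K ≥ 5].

62/9

P(K ≥ 5) = 3/4.
Σ over the event: 5·1/6 + 6·1/6 + 7·1/6 + 8·1/8 + 9·1/12 + 10·1/24 = 31/6.
E[K | K ≥ 5] = (31/6) / (3/4) = 62/9.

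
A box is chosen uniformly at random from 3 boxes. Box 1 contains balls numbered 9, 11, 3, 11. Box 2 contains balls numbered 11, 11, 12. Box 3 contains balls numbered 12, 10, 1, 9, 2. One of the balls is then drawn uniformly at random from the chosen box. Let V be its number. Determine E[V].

E[V | box 1] = (9+11+3+11)/4 = 17/2.
E[V | box 2] = (11+11+12)/3 = 34/3.
E[V | box 3] = (12+10+1+9+2)/5 = 34/5.
E[V] = (1/3)·(17/2) + (1/3)·(34/3) + (1/3)·(34/5) = 799/90.

799/90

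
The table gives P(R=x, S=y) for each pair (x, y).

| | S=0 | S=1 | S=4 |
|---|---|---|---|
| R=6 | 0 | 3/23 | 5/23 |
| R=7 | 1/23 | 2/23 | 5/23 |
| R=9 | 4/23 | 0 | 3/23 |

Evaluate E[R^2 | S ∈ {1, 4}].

437/9

P(S ∈ {1, 4}) = 18/23.
Σ R^2·P over the event = 36·(3/23) + 36·(5/23) + 49·(2/23) + 49·(5/23) + 81·(3/23) = 38.
E[R^2 | S ∈ {1, 4}] = (38) / (18/23) = 437/9.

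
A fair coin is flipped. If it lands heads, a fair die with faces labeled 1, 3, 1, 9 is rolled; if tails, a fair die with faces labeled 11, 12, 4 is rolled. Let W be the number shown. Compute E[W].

E[W | heads] = (1+3+1+9)/4 = 7/2.
E[W | tails] = (11+12+4)/3 = 9.
E[W] = (1/2)·(7/2) + (1/2)·(9) = 25/4.

25/4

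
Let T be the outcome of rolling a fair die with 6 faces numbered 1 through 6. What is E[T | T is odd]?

Given T is odd, T is equally likely to be any of {1, 3, 5}.
E[T | T is odd] = (1 + 3 + 5) / 3 = 3.

3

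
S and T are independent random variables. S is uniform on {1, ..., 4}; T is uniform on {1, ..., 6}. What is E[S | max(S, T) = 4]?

Outcomes with max(S, T) = 4: (1,4), (2,4), (3,4), (4,1), (4,2), (4,3), (4,4), each with probability 1/24.
E[S | max(S, T) = 4] = (1 + 2 + 3 + 4 + 4 + 4 + 4) / 7 = 22/7.

22/7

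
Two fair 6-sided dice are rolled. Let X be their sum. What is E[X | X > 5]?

106/13

P(X > 5) = 13/18.
Σ over the event: 6·5/36 + 7·1/6 + 8·5/36 + 9·1/9 + 10·1/12 + 11·1/18 + 12·1/36 = 53/9.
E[X | X > 5] = (53/9) / (13/18) = 106/13.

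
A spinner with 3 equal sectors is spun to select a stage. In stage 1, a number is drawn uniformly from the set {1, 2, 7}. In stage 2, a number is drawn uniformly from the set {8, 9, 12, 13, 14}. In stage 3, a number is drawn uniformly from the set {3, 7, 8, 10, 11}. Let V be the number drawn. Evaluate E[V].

67/9

E[V | stage 1] = (1+2+7)/3 = 10/3.
E[V | stage 2] = (8+9+12+13+14)/5 = 56/5.
E[V | stage 3] = (3+7+8+10+11)/5 = 39/5.
E[V] = (1/3)·(10/3) + (1/3)·(56/5) + (1/3)·(39/5) = 67/9.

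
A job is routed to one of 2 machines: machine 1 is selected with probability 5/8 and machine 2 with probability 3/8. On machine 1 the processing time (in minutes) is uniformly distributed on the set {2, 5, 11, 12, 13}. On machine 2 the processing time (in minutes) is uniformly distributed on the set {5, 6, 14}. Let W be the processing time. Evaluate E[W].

E[W | machine 1] = (2+5+11+12+13)/5 = 43/5.
E[W | machine 2] = (5+6+14)/3 = 25/3.
E[W] = (5/8)·(43/5) + (3/8)·(25/3) = 17/2.

17/2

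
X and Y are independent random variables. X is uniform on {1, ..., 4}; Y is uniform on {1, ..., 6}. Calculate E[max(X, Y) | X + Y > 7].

16/3

P(X + Y > 7) = 1/4.
Summing max(X,Y)·P(x,y) over outcomes with X + Y > 7 gives 4/3.
E[max(X, Y) | X + Y > 7] = (4/3) / (1/4) = 16/3.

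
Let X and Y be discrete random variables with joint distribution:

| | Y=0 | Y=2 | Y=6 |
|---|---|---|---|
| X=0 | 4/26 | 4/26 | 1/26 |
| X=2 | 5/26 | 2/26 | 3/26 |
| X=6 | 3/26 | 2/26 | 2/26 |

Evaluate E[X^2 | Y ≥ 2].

82/7

P(Y ≥ 2) = 7/13.
Summing X^2·P(X=x,Y=y) over the conditioning event gives 82/13.
E[X^2 | Y ≥ 2] = (82/13) / (7/13) = 82/7.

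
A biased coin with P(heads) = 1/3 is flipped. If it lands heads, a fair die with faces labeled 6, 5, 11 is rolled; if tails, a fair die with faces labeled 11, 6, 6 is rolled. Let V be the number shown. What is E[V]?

E[V | heads] = (6+5+11)/3 = 22/3.
E[V | tails] = (11+6+6)/3 = 23/3.
E[V] = (1/3)·(22/3) + (2/3)·(23/3) = 68/9.

68/9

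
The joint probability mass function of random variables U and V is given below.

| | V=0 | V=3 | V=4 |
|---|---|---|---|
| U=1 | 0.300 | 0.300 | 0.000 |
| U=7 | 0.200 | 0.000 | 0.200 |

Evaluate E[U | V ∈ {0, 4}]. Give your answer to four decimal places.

P(V ∈ {0, 4}) = 0.700.
Σ U·P over the event = 1·(0.300) + 7·(0.200) + 7·(0.200) = 3.100.
E[U | V ∈ {0, 4}] = (3.100) / (0.700) = 4.4286.

4.4286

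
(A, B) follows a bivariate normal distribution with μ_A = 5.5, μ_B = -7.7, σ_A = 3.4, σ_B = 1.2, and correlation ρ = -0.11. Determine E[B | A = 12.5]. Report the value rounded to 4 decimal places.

E[B | A=x] = μ_B + ρ(σ_B/σ_A)(x − μ_A) for jointly normal variables.
E[B | A=12.5] = -7.7 + (-0.11)·(1.2/3.4)·(12.5 − (5.5)) = -7.7 + (-0.038824)·(7) = -7.9718.

-7.9718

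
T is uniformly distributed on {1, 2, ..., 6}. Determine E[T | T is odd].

3

Given T is odd, T is equally likely to be any of {1, 3, 5}.
E[T | T is odd] = (1 + 3 + 5) / 3 = 3.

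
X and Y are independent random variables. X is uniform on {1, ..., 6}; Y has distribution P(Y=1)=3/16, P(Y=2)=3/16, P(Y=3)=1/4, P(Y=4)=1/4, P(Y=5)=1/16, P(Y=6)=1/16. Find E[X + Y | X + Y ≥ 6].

P(X + Y ≥ 6) = 21/32.
Summing (X+Y)·P(x,y) over outcomes with X + Y ≥ 6 gives 245/48.
E[X + Y | X + Y ≥ 6] = (245/48) / (21/32) = 70/9.

70/9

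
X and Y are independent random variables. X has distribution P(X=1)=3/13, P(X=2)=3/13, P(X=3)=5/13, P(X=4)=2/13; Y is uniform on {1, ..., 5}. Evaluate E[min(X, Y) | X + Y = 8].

23/7

P(X + Y = 8) = 7/65.
Summing min(X,Y)·P(x,y) over outcomes with X + Y = 8 gives 23/65.
E[min(X, Y) | X + Y = 8] = (23/65) / (7/65) = 23/7.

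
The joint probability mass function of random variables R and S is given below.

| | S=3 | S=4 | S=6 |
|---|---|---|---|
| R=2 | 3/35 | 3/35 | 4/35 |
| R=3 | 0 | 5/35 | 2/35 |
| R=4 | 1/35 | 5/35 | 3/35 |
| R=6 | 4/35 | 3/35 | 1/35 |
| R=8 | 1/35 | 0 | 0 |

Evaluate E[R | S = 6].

16/5

P(S = 6) = 2/7.
Σ R·P over the event = 2·(4/35) + 3·(2/35) + 4·(3/35) + 6·(1/35) = 32/35.
E[R | S = 6] = (32/35) / (2/7) = 16/5.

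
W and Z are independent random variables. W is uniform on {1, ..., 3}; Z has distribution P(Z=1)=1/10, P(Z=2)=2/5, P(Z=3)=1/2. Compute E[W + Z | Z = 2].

P(Z = 2) = 2/5.
Summing (W+Z)·P(x,y) over outcomes with Z = 2 gives 8/5.
E[W + Z | Z = 2] = (8/5) / (2/5) = 4.

4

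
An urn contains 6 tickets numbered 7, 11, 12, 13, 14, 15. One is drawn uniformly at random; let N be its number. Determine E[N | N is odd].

23/2

P(N is odd) = 2/3.
Σ over the event: 7·1/6 + 11·1/6 + 13·1/6 + 15·1/6 = 23/3.
E[N | N is odd] = (23/3) / (2/3) = 23/2.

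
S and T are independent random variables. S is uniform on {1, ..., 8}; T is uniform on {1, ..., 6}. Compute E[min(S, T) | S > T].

P(S > T) = 9/16.
Summing min(S,T)·P(x,y) over outcomes with S > T gives 77/48.
E[min(S, T) | S > T] = (77/48) / (9/16) = 77/27.

77/27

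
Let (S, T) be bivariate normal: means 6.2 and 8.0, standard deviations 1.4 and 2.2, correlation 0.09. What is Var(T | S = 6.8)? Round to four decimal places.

4.8008

For a bivariate normal, Var(T | S=x) = σ_T²(1 − ρ²).
Var(T | S=6.8) = (2.2)²·(1 − (0.09)²) = 4.84·0.9919 = 4.8008.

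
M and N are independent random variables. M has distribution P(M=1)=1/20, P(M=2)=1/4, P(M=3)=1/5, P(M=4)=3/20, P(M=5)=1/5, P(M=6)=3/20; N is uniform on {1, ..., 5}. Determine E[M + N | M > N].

360/53

P(M > N) = 53/100.
Summing (M+N)·P(x,y) over outcomes with M > N gives 18/5.
E[M + N | M > N] = (18/5) / (53/100) = 360/53.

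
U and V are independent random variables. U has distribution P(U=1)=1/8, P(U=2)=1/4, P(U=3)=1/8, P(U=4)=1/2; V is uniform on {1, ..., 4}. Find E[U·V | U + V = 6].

P(U + V = 6) = 7/32.
Summing UV·P(x,y) over outcomes with U + V = 6 gives 57/32.
E[U·V | U + V = 6] = (57/32) / (7/32) = 57/7.

57/7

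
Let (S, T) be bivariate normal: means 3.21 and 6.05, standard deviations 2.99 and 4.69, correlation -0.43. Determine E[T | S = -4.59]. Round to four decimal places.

For a bivariate normal, E[T | S=x] = μ_T + ρ·(σ_T/σ_S)·(x − μ_S).
E[T | S=-4.59] = 6.05 + (-0.43)·(4.69/2.99)·(-4.59 − (3.21)) = 6.05 + (-0.674482)·(-7.8) = 11.3110.

11.3110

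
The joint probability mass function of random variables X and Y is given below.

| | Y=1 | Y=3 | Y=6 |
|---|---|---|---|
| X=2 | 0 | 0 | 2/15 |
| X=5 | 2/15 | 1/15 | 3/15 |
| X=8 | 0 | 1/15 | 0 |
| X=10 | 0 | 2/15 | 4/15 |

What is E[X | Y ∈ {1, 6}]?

P(Y ∈ {1, 6}) = 11/15.
Σ X·P over the event = 2·(2/15) + 5·(2/15) + 5·(3/15) + 10·(4/15) = 23/5.
E[X | Y ∈ {1, 6}] = (23/5) / (11/15) = 69/11.

69/11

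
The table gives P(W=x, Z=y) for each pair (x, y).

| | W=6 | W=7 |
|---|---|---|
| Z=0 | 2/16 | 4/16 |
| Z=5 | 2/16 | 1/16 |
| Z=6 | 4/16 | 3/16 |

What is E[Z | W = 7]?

23/8

P(W = 7) = 1/2.
Σ Z·P over the event = 0·(4/16) + 5·(1/16) + 6·(3/16) = 23/16.
E[Z | W = 7] = (23/16) / (1/2) = 23/8.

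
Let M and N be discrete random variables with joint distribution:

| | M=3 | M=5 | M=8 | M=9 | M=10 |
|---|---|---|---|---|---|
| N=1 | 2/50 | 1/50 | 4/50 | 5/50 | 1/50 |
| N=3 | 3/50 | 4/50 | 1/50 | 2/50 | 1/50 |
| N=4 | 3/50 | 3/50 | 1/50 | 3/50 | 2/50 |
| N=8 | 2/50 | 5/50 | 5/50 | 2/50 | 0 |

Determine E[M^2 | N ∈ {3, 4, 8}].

1687/37

P(N ∈ {3, 4, 8}) = 37/50.
Summing M^2·P(M=x,N=y) over the conditioning event gives 1687/50.
E[M^2 | N ∈ {3, 4, 8}] = (1687/50) / (37/50) = 1687/37.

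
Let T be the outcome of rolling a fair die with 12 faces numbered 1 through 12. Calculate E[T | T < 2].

1

Given T < 2, T is equally likely to be any of {1}.
E[T | T < 2] = (1) / 1 = 1.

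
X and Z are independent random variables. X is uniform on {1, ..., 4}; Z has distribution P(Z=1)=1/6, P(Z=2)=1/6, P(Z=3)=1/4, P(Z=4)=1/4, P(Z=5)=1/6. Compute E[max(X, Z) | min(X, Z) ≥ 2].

P(min(X, Z) ≥ 2) = 5/8.
Summing max(X,Z)·P(x,y) over outcomes with min(X, Z) ≥ 2 gives 19/8.
E[max(X, Z) | min(X, Z) ≥ 2] = (19/8) / (5/8) = 19/5.

19/5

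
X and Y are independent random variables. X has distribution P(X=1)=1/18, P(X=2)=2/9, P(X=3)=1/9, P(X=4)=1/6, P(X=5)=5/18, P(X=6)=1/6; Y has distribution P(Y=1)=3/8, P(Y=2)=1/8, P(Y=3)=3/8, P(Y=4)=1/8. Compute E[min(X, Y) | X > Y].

P(X > Y) = 35/48.
Summing min(X,Y)·P(x,y) over outcomes with X > Y gives 13/9.
E[min(X, Y) | X > Y] = (13/9) / (35/48) = 208/105.

208/105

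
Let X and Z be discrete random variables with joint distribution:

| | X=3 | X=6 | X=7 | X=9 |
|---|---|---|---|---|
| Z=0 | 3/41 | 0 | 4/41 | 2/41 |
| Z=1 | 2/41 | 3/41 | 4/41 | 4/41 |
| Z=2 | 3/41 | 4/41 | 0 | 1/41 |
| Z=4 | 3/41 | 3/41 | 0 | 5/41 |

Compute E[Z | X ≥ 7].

P(X ≥ 7) = 20/41.
Σ Z·P over the event = 0·(4/41) + 1·(4/41) + 0·(2/41) + 1·(4/41) + 2·(1/41) + 4·(5/41) = 30/41.
E[Z | X ≥ 7] = (30/41) / (20/41) = 3/2.

3/2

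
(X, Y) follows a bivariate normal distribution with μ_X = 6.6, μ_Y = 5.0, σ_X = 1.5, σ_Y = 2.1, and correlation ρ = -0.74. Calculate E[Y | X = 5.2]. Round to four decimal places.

6.4504

The regression of Y on X has slope ρ·σ_Y/σ_X and passes through (μ_X, μ_Y).
E[Y | X=5.2] = 5.0 + (-0.74)·(2.1/1.5)·(5.2 − (6.6)) = 5.0 + (-1.036)·(-1.4) = 6.4504.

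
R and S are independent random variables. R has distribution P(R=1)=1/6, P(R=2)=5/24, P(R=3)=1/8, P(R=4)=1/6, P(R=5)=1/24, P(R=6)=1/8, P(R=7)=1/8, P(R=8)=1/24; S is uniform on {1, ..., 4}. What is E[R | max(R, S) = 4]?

P(max(R, S) = 4) = 7/24.
Summing R·P(x,y) over outcomes with max(R, S) = 4 gives 29/32.
E[R | max(R, S) = 4] = (29/32) / (7/24) = 87/28.

87/28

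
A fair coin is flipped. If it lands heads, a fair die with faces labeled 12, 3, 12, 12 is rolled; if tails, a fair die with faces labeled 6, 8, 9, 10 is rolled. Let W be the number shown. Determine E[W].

9

E[W | heads] = (12+3+12+12)/4 = 39/4.
E[W | tails] = (6+8+9+10)/4 = 33/4.
By the law of total expectation,
E[W] = (1/2)·(39/4) + (1/2)·(33/4) = 9.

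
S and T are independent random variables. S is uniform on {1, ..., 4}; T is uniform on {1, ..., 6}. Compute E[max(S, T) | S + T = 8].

5

Outcomes with S + T = 8: (2,6), (3,5), (4,4), each with probability 1/24.
E[max(S, T) | S + T = 8] = (6 + 5 + 4) / 3 = 5.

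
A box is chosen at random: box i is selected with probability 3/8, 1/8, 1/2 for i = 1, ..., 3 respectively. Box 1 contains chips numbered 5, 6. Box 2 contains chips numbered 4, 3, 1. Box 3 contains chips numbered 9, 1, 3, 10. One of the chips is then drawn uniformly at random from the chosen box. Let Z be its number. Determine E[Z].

253/48

E[Z | box 1] = (5+6)/2 = 11/2.
E[Z | box 2] = (4+3+1)/3 = 8/3.
E[Z | box 3] = (9+1+3+10)/4 = 23/4.
By the law of total expectation,
E[Z] = (3/8)·(11/2) + (1/8)·(8/3) + (1/2)·(23/4) = 253/48.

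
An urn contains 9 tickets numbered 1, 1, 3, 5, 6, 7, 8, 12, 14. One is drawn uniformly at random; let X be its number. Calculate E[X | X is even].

10

P(X is even) = 4/9.
Σ over the event: 6·1/9 + 8·1/9 + 12·1/9 + 14·1/9 = 40/9.
E[X | X is even] = (40/9) / (4/9) = 10.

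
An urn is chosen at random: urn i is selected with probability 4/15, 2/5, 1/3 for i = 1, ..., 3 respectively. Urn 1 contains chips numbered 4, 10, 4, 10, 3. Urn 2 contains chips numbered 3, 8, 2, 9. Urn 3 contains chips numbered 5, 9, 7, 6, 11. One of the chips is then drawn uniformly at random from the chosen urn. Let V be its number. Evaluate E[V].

479/75

E[V | urn 1] = (4+10+4+10+3)/5 = 31/5.
E[V | urn 2] = (3+8+2+9)/4 = 11/2.
E[V | urn 3] = (5+9+7+6+11)/5 = 38/5.
By the law of total expectation,
E[V] = (4/15)·(31/5) + (2/5)·(11/2) + (1/3)·(38/5) = 479/75.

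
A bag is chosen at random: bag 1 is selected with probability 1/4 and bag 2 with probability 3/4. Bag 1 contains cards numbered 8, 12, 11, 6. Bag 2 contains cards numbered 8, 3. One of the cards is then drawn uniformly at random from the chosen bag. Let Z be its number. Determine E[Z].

E[Z | bag 1] = (8+12+11+6)/4 = 37/4.
E[Z | bag 2] = (8+3)/2 = 11/2.
By the law of total expectation,
E[Z] = (1/4)·(37/4) + (3/4)·(11/2) = 103/16.

103/16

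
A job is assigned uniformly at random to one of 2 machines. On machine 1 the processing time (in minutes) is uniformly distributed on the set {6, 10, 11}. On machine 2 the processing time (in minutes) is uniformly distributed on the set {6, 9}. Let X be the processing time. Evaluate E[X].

E[X | machine 1] = (6+10+11)/3 = 9.
E[X | machine 2] = (6+9)/2 = 15/2.
By the law of total expectation,
E[X] = (1/2)·(9) + (1/2)·(15/2) = 33/4.

33/4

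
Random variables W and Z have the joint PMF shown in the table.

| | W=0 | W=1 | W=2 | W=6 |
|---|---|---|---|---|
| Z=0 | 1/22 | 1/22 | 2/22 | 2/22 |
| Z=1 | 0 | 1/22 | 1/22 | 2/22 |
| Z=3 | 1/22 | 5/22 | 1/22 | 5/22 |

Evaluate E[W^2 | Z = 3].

P(Z = 3) = 6/11.
Σ W^2·P over the event = 0·(1/22) + 1·(5/22) + 4·(1/22) + 36·(5/22) = 189/22.
E[W^2 | Z = 3] = (189/22) / (6/11) = 63/4.

63/4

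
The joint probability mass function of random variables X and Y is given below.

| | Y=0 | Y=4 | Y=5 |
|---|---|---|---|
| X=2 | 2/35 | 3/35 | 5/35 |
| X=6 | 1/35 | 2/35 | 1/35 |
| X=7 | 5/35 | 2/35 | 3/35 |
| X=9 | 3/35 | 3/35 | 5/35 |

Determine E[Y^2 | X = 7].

P(X = 7) = 2/7.
Summing Y^2·P(X=x,Y=y) over the conditioning event gives 107/35.
E[Y^2 | X = 7] = (107/35) / (2/7) = 107/10.

107/10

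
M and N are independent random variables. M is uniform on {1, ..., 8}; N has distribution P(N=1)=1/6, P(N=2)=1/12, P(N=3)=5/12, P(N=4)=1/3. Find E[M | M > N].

P(M > N) = 61/96.
Summing M·P(x,y) over outcomes with M > N gives 119/32.
E[M | M > N] = (119/32) / (61/96) = 357/61.

357/61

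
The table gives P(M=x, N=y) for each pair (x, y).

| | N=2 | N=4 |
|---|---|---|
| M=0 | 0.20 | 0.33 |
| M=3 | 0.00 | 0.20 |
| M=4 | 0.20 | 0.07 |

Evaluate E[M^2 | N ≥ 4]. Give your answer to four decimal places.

4.8667

P(N ≥ 4) = 0.60.
Σ M^2·P over the event = 0·(0.33) + 9·(0.20) + 16·(0.07) = 2.92.
E[M^2 | N ≥ 4] = (2.92) / (0.60) = 4.8667.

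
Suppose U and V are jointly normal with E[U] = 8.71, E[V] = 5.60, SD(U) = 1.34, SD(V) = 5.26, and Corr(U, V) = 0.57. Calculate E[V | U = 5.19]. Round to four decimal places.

-2.2759

E[V | U=x] = μ_V + ρ(σ_V/σ_U)(x − μ_U) for jointly normal variables.
E[V | U=5.19] = 5.60 + (0.57)·(5.26/1.34)·(5.19 − (8.71)) = 5.60 + (2.23746)·(-3.52) = -2.2759.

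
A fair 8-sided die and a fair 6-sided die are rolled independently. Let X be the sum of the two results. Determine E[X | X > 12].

P(X > 12) = 1/16.
Σ over the event: 13·1/24 + 14·1/48 = 5/6.
E[X | X > 12] = (5/6) / (1/16) = 40/3.

40/3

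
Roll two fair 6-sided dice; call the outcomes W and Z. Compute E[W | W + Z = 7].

7/2

Outcomes with W + Z = 7: (1,6), (2,5), (3,4), (4,3), (5,2), (6,1), each with probability 1/36.
E[W | W + Z = 7] = (1 + 2 + 3 + 4 + 5 + 6) / 6 = 7/2.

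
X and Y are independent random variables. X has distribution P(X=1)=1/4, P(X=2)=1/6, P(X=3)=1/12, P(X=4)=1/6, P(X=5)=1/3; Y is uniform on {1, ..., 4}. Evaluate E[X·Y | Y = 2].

19/3

P(Y = 2) = 1/4.
Summing XY·P(x,y) over outcomes with Y = 2 gives 19/12.
E[X·Y | Y = 2] = (19/12) / (1/4) = 19/3.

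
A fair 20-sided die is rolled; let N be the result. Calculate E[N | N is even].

Given N is even, N is equally likely to be any of {2, 4, 6, 8, 10, 12, 14, 16, 18, 20}.
E[N | N is even] = (2 + 4 + 6 + 8 + 10 + 12 + 14 + 16 + 18 + 20) / 10 = 11.

11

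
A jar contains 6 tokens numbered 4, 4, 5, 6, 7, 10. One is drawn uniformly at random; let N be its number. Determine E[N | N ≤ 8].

P(N ≤ 8) = 5/6.
Σ over the event: 4·1/3 + 5·1/6 + 6·1/6 + 7·1/6 = 13/3.
E[N | N ≤ 8] = (13/3) / (5/6) = 26/5.

26/5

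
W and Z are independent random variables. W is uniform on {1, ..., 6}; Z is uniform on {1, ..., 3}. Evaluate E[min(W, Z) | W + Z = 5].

P(W + Z = 5) = 1/6.
Summing min(W,Z)·P(x,y) over outcomes with W + Z = 5 gives 5/18.
E[min(W, Z) | W + Z = 5] = (5/18) / (1/6) = 5/3.

5/3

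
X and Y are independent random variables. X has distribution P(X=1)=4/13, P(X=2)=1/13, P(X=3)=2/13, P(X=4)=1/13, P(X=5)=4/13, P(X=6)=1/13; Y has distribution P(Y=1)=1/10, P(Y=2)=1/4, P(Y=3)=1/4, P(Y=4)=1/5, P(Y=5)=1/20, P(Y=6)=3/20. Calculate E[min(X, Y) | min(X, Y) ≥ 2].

499/162

P(min(X, Y) ≥ 2) = 81/130.
Summing min(X,Y)·P(x,y) over outcomes with min(X, Y) ≥ 2 gives 499/260.
E[min(X, Y) | min(X, Y) ≥ 2] = (499/260) / (81/130) = 499/162.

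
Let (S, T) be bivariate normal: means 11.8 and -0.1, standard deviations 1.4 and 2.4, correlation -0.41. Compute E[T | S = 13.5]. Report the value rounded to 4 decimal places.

For a bivariate normal, E[T | S=x] = μ_T + ρ·(σ_T/σ_S)·(x − μ_S).
E[T | S=13.5] = -0.1 + (-0.41)·(2.4/1.4)·(13.5 − (11.8)) = -0.1 + (-0.70286)·(1.7) = -1.2949.

-1.2949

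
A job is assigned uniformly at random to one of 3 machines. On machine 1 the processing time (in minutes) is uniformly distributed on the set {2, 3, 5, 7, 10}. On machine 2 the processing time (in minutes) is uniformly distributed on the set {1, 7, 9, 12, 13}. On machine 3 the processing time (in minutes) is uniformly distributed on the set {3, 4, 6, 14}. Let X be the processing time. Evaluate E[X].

137/20

E[X | machine 1] = (2+3+5+7+10)/5 = 27/5.
E[X | machine 2] = (1+7+9+12+13)/5 = 42/5.
E[X | machine 3] = (3+4+6+14)/4 = 27/4.
By the law of total expectation,
E[X] = (1/3)·(27/5) + (1/3)·(42/5) + (1/3)·(27/4) = 137/20.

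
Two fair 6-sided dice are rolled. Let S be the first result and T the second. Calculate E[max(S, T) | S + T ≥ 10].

35/6

Outcomes with S + T ≥ 10: (4,6), (5,5), (5,6), (6,4), (6,5), (6,6), each with probability 1/36.
E[max(S, T) | S + T ≥ 10] = (6 + 5 + 6 + 6 + 6 + 6) / 6 = 35/6.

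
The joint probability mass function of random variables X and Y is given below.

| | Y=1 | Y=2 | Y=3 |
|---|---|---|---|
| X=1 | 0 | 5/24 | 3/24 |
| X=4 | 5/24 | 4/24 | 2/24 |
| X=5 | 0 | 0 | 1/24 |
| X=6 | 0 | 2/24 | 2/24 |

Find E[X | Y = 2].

3

P(Y = 2) = 11/24.
Σ X·P over the event = 1·(5/24) + 4·(4/24) + 6·(2/24) = 11/8.
E[X | Y = 2] = (11/8) / (11/24) = 3.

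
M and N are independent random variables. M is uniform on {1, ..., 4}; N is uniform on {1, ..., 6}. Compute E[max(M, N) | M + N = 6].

P(M + N = 6) = 1/6.
Summing max(M,N)·P(x,y) over outcomes with M + N = 6 gives 2/3.
E[max(M, N) | M + N = 6] = (2/3) / (1/6) = 4.

4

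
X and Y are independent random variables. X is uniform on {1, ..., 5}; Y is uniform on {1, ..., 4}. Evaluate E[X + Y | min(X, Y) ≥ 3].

Outcomes with min(X, Y) ≥ 3: (3,3), (3,4), (4,3), (4,4), (5,3), (5,4), each with probability 1/20.
E[X + Y | min(X, Y) ≥ 3] = (6 + 7 + 7 + 8 + 8 + 9) / 6 = 15/2.

15/2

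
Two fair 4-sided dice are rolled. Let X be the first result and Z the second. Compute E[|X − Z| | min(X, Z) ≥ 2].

P(min(X, Z) ≥ 2) = 9/16.
Summing |X−Z|·P(x,y) over outcomes with min(X, Z) ≥ 2 gives 1/2.
E[|X − Z| | min(X, Z) ≥ 2] = (1/2) / (9/16) = 8/9.

8/9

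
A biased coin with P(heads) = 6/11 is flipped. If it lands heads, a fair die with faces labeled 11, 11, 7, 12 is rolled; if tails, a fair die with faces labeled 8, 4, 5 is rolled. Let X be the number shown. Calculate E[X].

E[X | heads] = (11+11+7+12)/4 = 41/4.
E[X | tails] = (8+4+5)/3 = 17/3.
E[X] = (6/11)·(41/4) + (5/11)·(17/3) = 49/6.

49/6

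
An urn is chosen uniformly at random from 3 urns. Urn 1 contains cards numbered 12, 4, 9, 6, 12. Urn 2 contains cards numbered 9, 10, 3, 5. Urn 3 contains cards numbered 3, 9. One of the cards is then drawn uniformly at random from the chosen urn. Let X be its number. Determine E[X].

E[X | urn 1] = (12+4+9+6+12)/5 = 43/5.
E[X | urn 2] = (9+10+3+5)/4 = 27/4.
E[X | urn 3] = (3+9)/2 = 6.
By the law of total expectation,
E[X] = (1/3)·(43/5) + (1/3)·(27/4) + (1/3)·(6) = 427/60.

427/60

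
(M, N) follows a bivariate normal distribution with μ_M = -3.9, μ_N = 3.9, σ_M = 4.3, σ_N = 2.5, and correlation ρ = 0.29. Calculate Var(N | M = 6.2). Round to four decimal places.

For a bivariate normal, Var(N | M=x) = σ_N²(1 − ρ²).
Var(N | M=6.2) = (2.5)²·(1 − (0.29)²) = 6.25·0.9159 = 5.7244.

5.7244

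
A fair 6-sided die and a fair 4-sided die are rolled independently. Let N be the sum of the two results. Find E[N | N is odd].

6

P(N is odd) = 1/2.
Σ over the event: 3·1/12 + 5·1/6 + 7·1/6 + 9·1/12 = 3.
E[N | N is odd] = (3) / (1/2) = 6.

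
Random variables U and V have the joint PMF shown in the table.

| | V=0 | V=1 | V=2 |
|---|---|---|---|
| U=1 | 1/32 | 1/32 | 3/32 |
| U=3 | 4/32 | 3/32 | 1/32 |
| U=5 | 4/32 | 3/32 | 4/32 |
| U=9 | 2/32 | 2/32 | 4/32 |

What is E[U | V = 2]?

31/6

P(V = 2) = 3/8.
Σ U·P over the event = 1·(3/32) + 3·(1/32) + 5·(4/32) + 9·(4/32) = 31/16.
E[U | V = 2] = (31/16) / (3/8) = 31/6.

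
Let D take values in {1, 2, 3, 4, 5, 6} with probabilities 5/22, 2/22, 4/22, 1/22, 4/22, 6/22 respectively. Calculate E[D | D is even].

44/9

P(D is even) = 9/22.
Σ over the event: 2·1/11 + 4·1/22 + 6·3/11 = 2.
E[D | D is even] = (2) / (9/22) = 44/9.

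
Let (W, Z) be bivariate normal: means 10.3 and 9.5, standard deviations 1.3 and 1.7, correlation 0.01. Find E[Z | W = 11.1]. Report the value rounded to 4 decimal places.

9.5105

The regression of Z on W has slope ρ·σ_Z/σ_W and passes through (μ_W, μ_Z).
E[Z | W=11.1] = 9.5 + (0.01)·(1.7/1.3)·(11.1 − (10.3)) = 9.5 + (0.013077)·(0.8) = 9.5105.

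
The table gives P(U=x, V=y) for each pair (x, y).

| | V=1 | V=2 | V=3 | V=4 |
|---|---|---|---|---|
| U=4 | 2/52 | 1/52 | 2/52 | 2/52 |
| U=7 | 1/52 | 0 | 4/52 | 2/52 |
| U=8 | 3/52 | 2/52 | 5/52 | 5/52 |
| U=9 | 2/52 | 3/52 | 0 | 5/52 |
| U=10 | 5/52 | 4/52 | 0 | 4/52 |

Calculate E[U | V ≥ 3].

P(V ≥ 3) = 29/52.
Σ U·P over the event = 4·(2/52) + 4·(2/52) + 7·(4/52) + 7·(2/52) + 8·(5/52) + 8·(5/52) + 9·(5/52) + 10·(4/52) = 223/52.
E[U | V ≥ 3] = (223/52) / (29/52) = 223/29.

223/29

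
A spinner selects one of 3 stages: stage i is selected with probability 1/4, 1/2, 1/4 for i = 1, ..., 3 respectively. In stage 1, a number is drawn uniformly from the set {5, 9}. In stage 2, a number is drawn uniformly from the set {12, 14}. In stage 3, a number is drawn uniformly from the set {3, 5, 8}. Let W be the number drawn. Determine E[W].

115/12

E[W | stage 1] = (5+9)/2 = 7.
E[W | stage 2] = (12+14)/2 = 13.
E[W | stage 3] = (3+5+8)/3 = 16/3.
By the law of total expectation,
E[W] = (1/4)·(7) + (1/2)·(13) + (1/4)·(16/3) = 115/12.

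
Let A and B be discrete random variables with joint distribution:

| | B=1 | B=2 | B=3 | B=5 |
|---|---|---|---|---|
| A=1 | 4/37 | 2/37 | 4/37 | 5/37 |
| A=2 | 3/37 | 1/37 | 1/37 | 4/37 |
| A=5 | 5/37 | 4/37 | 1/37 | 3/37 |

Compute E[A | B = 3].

P(B = 3) = 6/37.
Σ A·P over the event = 1·(4/37) + 2·(1/37) + 5·(1/37) = 11/37.
E[A | B = 3] = (11/37) / (6/37) = 11/6.

11/6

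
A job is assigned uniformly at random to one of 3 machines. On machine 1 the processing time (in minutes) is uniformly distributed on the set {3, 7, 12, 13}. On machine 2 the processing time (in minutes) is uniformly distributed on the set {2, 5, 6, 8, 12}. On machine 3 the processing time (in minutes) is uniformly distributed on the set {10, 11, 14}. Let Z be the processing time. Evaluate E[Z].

1621/180

E[Z | machine 1] = (3+7+12+13)/4 = 35/4.
E[Z | machine 2] = (2+5+6+8+12)/5 = 33/5.
E[Z | machine 3] = (10+11+14)/3 = 35/3.
By the law of total expectation,
E[Z] = (1/3)·(35/4) + (1/3)·(33/5) + (1/3)·(35/3) = 1621/180.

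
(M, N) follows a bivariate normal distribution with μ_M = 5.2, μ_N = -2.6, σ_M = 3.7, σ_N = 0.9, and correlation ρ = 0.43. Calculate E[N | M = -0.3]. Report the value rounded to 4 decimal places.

-3.1753

The regression of N on M has slope ρ·σ_N/σ_M and passes through (μ_M, μ_N).
E[N | M=-0.3] = -2.6 + (0.43)·(0.9/3.7)·(-0.3 − (5.2)) = -2.6 + (0.104595)·(-5.5) = -3.1753.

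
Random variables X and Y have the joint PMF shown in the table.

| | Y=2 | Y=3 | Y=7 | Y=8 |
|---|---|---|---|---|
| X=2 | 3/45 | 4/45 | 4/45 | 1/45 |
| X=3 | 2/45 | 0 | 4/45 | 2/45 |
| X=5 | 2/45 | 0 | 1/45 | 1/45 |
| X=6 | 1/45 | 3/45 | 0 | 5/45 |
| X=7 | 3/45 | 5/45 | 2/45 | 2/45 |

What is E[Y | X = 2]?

P(X = 2) = 4/15.
Summing Y·P(X=x,Y=y) over the conditioning event gives 6/5.
E[Y | X = 2] = (6/5) / (4/15) = 9/2.

9/2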